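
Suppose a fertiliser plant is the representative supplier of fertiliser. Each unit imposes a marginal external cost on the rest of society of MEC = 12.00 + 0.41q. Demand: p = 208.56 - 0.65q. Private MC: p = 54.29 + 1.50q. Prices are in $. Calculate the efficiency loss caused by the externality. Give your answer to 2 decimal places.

DWL = $335.06

Market equilibrium (private): 54.29 + 1.50q = 208.56 - 0.65q → q_m = 71.7535.
Social marginal cost = private MC + MEC = 66.29 + 1.91q.
Set SMC = demand: 66.29 + 1.91q = 208.56 - 0.65q → q* = 55.5742.
Height of the DWL triangle at q_m is SMC(q_m) − demand(q_m) = MEC(q_m) = 41.4189.
DWL = ½ × 16.1793 × 41.4189 = 335.0644.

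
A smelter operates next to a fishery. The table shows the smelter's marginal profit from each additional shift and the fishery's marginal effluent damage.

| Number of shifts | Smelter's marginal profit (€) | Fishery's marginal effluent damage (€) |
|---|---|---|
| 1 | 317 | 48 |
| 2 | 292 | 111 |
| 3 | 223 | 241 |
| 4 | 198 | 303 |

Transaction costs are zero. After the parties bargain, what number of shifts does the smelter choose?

2

Bargaining reaches the level where marginal profit last exceeds marginal effluent damage.
That holds through level 2 (292 ≥ 111) but not at 3 (223 < 241).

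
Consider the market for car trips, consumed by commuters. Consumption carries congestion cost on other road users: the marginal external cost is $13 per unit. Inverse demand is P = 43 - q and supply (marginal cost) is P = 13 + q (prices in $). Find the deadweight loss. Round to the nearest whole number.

DWL = $42

Market equilibrium (private): 13 + q = 43 - q → q_m = 15.0000.
Social marginal benefit = demand − MEC = 30 - q.
Set SMB = MC: 30 - q = 13 + q → q* = 8.5000.
Height of the DWL triangle at q_m is MC(q_m) − SMB(q_m) = MEC(q_m) = 13.0000.
DWL = ½ × 6.5000 × 13.0000 = 42.2500.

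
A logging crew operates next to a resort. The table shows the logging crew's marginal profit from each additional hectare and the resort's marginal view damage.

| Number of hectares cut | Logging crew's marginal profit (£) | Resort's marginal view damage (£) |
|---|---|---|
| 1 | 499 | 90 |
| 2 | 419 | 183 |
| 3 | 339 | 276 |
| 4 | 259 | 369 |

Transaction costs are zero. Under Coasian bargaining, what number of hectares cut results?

Bargaining reaches the level where marginal profit last exceeds marginal view damage.
That holds through level 3 (339 ≥ 276) but not at 4 (259 < 369).

3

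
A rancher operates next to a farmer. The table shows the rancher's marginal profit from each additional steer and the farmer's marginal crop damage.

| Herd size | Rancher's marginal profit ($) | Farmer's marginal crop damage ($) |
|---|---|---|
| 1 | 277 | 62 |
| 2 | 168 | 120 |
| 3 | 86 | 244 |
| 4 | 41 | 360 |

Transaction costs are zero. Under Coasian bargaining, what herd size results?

2

Bargaining reaches the level where marginal profit last exceeds marginal crop damage.
That holds through level 2 (168 ≥ 120) but not at 3 (86 < 244).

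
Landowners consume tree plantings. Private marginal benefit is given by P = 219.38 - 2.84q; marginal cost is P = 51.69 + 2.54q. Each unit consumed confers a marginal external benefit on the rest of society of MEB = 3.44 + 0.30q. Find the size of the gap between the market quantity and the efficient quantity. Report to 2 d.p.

2.52 units

Market equilibrium (private): 51.69 + 2.54q = 219.38 - 2.84q → q_m = 31.1691.
Social marginal benefit = demand + MEB = 222.82 - 2.54q.
Set SMB = MC: 222.82 - 2.54q = 51.69 + 2.54q → q* = 33.6870.
Gap = |31.1691 − 33.6870| = 2.5179.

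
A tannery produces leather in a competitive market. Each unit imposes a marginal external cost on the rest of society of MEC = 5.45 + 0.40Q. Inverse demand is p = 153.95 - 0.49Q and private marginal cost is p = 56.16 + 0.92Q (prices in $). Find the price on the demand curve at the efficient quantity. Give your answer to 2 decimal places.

P = $128.95

Social marginal cost = private MC + MEC = 61.61 + 1.32Q.
Set SMC = demand: 61.61 + 1.32Q = 153.95 - 0.49Q → Q* = 51.0166.
Consumer price on the demand curve at Q*: 153.95 − 0.49×51.0166 = 128.9519.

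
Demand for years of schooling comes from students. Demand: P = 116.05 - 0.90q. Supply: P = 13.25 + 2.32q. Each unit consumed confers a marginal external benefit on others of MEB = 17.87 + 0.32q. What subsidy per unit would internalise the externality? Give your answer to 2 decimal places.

Social marginal benefit = demand + MEB = 133.92 - 0.58q.
Set SMB = MC: 133.92 - 0.58q = 13.25 + 2.32q → q* = 41.6103.
The Pigouvian subsidy equals MEB at q*: 17.87 + 0.32×41.6103 = 31.1853.

subsidy = 31.19 per unit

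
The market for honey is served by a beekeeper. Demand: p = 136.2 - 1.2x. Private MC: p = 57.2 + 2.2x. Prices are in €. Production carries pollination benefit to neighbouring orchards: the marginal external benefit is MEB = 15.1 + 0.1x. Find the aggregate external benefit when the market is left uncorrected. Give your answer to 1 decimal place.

€377.8

Market equilibrium (private): 57.2 + 2.2x = 136.2 - 1.2x → x_m = 23.2353.
Total external benefit = ∫₀^{x_m} (15.1 + 0.1x) dx = 15.1×23.2353 + ½×0.1×23.2353² = 377.8470.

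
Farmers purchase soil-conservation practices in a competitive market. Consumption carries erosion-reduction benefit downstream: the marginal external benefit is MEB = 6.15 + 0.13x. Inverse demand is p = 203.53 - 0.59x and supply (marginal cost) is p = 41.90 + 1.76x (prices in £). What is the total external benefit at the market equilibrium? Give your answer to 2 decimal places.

£730.47

Market equilibrium (private): 41.90 + 1.76x = 203.53 - 0.59x → x_m = 68.7787.
Total external benefit = ∫₀^{x_m} (6.15 + 0.13x) dx = 6.15×68.7787 + ½×0.13×68.7787² = 730.4721.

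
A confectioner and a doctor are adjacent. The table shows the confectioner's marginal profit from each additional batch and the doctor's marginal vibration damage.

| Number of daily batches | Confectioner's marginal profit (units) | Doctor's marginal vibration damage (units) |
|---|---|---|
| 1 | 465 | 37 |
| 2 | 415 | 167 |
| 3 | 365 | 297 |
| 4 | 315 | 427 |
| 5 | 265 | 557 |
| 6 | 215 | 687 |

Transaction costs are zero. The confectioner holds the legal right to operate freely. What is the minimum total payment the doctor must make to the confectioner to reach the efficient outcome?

Left alone the confectioner would choose level 6 (marginal profit stays positive).
Efficient level: k* = 3 (marginal profit ≥ marginal vibration damage through 3).
The doctor must at least cover the confectioner's forgone profit from cutting 6→3: 315 + 265 + 215 = 795.

795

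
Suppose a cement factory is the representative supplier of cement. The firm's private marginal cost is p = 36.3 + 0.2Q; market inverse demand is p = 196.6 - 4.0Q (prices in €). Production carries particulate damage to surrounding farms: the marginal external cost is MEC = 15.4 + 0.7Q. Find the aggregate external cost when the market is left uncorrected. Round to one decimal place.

Market equilibrium (private): 36.3 + 0.2Q = 196.6 - 4.0Q → Q_m = 38.1667.
Total external cost = ∫₀^{Q_m} (15.4 + 0.7Q) dQ = 15.4×38.1667 + ½×0.7×38.1667² = 1097.6111.

€1097.6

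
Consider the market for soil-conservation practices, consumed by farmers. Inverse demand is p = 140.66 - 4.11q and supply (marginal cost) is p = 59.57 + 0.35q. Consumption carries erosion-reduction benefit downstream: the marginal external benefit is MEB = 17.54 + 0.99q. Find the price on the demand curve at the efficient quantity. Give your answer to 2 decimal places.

P = 23.84

Social marginal benefit = demand + MEB = 158.20 - 3.12q.
Set SMB = MC: 158.20 - 3.12q = 59.57 + 0.35q → q* = 28.4236.
Consumer price on the demand curve at q*: 140.66 − 4.11×28.4236 = 23.8390.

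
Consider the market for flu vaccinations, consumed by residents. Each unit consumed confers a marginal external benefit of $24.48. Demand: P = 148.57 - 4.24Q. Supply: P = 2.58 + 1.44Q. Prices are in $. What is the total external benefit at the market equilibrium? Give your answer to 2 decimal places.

$629.20

Market equilibrium (private): 2.58 + 1.44Q = 148.57 - 4.24Q → Q_m = 25.7025.
Total external benefit = MEB × Q_m = 24.48 × 25.7025 = 629.1972.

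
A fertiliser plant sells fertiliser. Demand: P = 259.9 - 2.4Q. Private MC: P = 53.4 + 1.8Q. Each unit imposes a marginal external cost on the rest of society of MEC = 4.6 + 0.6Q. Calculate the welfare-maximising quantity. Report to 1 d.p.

Social marginal cost = private MC + MEC = 58.0 + 2.4Q.
Set SMC = demand: 58.0 + 2.4Q = 259.9 - 2.4Q → Q* = 42.0625.

Q* = 42.1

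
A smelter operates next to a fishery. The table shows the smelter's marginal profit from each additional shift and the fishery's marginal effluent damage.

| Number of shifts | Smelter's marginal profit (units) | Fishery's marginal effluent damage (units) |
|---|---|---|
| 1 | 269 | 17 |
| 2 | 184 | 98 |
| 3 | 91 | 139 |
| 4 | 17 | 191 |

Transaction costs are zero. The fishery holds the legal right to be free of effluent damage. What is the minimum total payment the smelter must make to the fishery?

115

Efficient level: marginal profit ≥ marginal effluent damage through level 2, so k* = 2.
With the fishery holding the right, the smelter must at least compensate total damage at k*: 17 + 98 = 115.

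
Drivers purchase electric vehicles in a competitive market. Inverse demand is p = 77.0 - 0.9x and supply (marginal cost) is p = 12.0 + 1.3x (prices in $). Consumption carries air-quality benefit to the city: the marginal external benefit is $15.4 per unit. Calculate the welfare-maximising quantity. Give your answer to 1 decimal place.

Social marginal benefit = demand + MEB = 92.4 - 0.9x.
Set SMB = MC: 92.4 - 0.9x = 12.0 + 1.3x → x* = 36.5455.

x* = 36.5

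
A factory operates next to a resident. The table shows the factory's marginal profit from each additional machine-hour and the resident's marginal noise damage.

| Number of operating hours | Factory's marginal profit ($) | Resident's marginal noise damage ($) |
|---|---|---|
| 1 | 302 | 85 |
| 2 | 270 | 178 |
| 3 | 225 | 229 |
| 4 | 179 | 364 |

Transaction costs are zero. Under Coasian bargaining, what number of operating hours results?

2

Bargaining reaches the level where marginal profit last exceeds marginal noise damage.
That holds through level 2 (270 ≥ 178) but not at 3 (225 < 229).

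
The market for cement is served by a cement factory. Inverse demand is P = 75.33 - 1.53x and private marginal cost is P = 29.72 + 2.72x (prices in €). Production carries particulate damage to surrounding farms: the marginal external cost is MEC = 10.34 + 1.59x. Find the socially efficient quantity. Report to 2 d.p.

Social marginal cost = private MC + MEC = 40.06 + 4.31x.
Set SMC = demand: 40.06 + 4.31x = 75.33 - 1.53x → x* = 6.0394.

x* = 6.04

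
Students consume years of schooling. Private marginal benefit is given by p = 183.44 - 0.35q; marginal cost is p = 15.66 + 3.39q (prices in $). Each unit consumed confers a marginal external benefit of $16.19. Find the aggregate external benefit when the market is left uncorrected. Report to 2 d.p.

$726.30

Market equilibrium (private): 15.66 + 3.39q = 183.44 - 0.35q → q_m = 44.8610.
Total external benefit = MEB × q_m = 16.19 × 44.8610 = 726.2996.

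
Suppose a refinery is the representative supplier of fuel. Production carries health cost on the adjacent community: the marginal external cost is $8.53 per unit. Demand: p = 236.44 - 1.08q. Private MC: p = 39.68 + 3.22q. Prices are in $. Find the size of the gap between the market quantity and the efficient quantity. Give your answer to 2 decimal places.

1.98 units

Market equilibrium (private): 39.68 + 3.22q = 236.44 - 1.08q → q_m = 45.7581.
Social marginal cost = private MC + MEC = 48.21 + 3.22q.
Set SMC = demand: 48.21 + 3.22q = 236.44 - 1.08q → q* = 43.7744.
Gap = |45.7581 − 43.7744| = 1.9837.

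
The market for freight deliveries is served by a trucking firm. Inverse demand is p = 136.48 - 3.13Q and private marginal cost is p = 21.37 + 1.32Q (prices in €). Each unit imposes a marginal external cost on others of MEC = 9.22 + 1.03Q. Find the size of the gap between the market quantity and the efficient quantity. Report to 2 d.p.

Market equilibrium (private): 21.37 + 1.32Q = 136.48 - 3.13Q → Q_m = 25.8674.
Social marginal cost = private MC + MEC = 30.59 + 2.35Q.
Set SMC = demand: 30.59 + 2.35Q = 136.48 - 3.13Q → Q* = 19.3230.
Gap = |25.8674 − 19.3230| = 6.5444.

6.54 units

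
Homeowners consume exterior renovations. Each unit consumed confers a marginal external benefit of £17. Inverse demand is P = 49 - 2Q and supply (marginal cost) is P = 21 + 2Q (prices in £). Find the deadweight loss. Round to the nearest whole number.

Market equilibrium (private): 21 + 2Q = 49 - 2Q → Q_m = 7.0000.
Social marginal benefit = demand + MEB = 66 - 2Q.
Set SMB = MC: 66 - 2Q = 21 + 2Q → Q* = 11.2500.
The loss is the area between SMB and MC from Q* to Q_m; with linear curves that's a triangle of height MEB(Q_m).
DWL = ½ × 4.2500 × 17.0000 = 36.1250.

DWL = £36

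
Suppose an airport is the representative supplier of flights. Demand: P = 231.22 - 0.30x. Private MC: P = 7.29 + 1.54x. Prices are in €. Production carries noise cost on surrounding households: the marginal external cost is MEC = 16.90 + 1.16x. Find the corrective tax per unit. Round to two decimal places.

tax = €96.95 per unit

Social marginal cost = private MC + MEC = 24.19 + 2.70x.
Set SMC = demand: 24.19 + 2.70x = 231.22 - 0.30x → x* = 69.0100.
The Pigouvian tax equals MEC at x*: 16.90 + 1.16×69.0100 = 96.9516.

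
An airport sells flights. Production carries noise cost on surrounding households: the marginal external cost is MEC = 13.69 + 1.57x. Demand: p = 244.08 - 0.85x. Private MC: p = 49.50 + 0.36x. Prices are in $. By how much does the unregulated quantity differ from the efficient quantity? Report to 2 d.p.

Market equilibrium (private): 49.50 + 0.36x = 244.08 - 0.85x → x_m = 160.8099.
Social marginal cost = private MC + MEC = 63.19 + 1.93x.
Set SMC = demand: 63.19 + 1.93x = 244.08 - 0.85x → x* = 65.0683.
Gap = |160.8099 − 65.0683| = 95.7416.

95.74 units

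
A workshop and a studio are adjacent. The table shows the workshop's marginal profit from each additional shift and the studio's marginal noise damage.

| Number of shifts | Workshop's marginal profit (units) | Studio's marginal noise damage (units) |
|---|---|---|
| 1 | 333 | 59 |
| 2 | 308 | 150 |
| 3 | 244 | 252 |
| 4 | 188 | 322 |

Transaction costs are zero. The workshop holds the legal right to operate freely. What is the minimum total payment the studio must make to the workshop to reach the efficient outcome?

432

Left alone the workshop would choose level 4 (marginal profit stays positive).
Efficient level: k* = 2 (marginal profit ≥ marginal noise damage through 2).
The studio must at least cover the workshop's forgone profit from cutting 4→2: 244 + 188 = 432.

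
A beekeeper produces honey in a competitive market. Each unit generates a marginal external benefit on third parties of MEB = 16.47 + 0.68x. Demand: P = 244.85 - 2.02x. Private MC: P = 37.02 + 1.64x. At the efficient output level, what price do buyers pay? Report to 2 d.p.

P = 92.81

Social marginal cost = private MC − MEB = 20.55 + 0.96x.
Set SMC = demand: 20.55 + 0.96x = 244.85 - 2.02x → x* = 75.2685.
Consumer price on the demand curve at x*: 244.85 − 2.02×75.2685 = 92.8076.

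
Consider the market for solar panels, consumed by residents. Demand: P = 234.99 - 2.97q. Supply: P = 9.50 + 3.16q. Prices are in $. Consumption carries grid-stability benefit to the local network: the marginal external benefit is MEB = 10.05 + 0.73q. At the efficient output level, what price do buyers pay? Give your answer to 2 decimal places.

Social marginal benefit = demand + MEB = 245.04 - 2.24q.
Set SMB = MC: 245.04 - 2.24q = 9.50 + 3.16q → q* = 43.6185.
Consumer price on the demand curve at q*: 234.99 − 2.97×43.6185 = 105.4431.

P = $105.44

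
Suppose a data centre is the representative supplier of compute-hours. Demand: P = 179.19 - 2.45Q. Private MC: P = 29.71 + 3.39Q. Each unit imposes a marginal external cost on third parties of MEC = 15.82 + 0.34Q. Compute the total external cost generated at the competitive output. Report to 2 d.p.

Market equilibrium (private): 29.71 + 3.39Q = 179.19 - 2.45Q → Q_m = 25.5959.
Total external cost = ∫₀^{Q_m} (15.82 + 0.34Q) dQ = 15.82×25.5959 + ½×0.34×25.5959² = 516.3027.

516.30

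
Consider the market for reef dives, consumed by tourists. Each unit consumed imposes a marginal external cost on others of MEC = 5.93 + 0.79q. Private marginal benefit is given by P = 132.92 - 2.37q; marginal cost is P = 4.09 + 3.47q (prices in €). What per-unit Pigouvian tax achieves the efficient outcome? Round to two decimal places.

tax = €20.57 per unit

Social marginal benefit = demand − MEC = 126.99 - 3.16q.
Set SMB = MC: 126.99 - 3.16q = 4.09 + 3.47q → q* = 18.5370.
The Pigouvian tax equals MEC at q*: 5.93 + 0.79×18.5370 = 20.5742.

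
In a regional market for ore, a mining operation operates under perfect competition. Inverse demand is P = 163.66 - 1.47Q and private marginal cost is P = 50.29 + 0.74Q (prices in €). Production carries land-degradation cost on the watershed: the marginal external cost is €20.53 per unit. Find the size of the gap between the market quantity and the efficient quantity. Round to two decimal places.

Market equilibrium (private): 50.29 + 0.74Q = 163.66 - 1.47Q → Q_m = 51.2986.
Social marginal cost = private MC + MEC = 70.82 + 0.74Q.
Set SMC = demand: 70.82 + 0.74Q = 163.66 - 1.47Q → Q* = 42.0090.
Gap = |51.2986 − 42.0090| = 9.2896.

9.29 units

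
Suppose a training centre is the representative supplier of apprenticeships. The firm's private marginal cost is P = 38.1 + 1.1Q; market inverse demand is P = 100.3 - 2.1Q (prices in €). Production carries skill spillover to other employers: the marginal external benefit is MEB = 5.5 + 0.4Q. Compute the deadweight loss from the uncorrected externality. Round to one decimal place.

DWL = €31.5

Market equilibrium (private): 38.1 + 1.1Q = 100.3 - 2.1Q → Q_m = 19.4375.
Social marginal cost = private MC − MEB = 32.6 + 0.7Q.
Set SMC = demand: 32.6 + 0.7Q = 100.3 - 2.1Q → Q* = 24.1786.
Height of the DWL triangle at Q_m is demand(Q_m) − SMC(Q_m) = MEB(Q_m) = 13.2750.
DWL = ½ × 4.7411 × 13.2750 = 31.4691.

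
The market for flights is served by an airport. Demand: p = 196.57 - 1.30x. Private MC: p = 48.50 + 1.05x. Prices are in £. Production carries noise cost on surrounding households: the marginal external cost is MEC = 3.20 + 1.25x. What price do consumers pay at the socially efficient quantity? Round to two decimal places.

P = £144.26

Social marginal cost = private MC + MEC = 51.70 + 2.30x.
Set SMC = demand: 51.70 + 2.30x = 196.57 - 1.30x → x* = 40.2417.
Consumer price on the demand curve at x*: 196.57 − 1.30×40.2417 = 144.2558.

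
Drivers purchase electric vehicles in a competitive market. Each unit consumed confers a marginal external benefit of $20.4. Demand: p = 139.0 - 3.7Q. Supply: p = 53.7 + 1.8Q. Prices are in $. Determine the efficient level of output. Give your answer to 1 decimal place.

Q* = 19.2

Social marginal benefit = demand + MEB = 159.4 - 3.7Q.
Set SMB = MC: 159.4 - 3.7Q = 53.7 + 1.8Q → Q* = 19.2182.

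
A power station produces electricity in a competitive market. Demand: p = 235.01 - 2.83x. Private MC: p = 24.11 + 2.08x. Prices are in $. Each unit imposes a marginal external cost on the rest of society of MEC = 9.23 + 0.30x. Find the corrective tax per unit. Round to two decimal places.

Social marginal cost = private MC + MEC = 33.34 + 2.38x.
Set SMC = demand: 33.34 + 2.38x = 235.01 - 2.83x → x* = 38.7083.
The Pigouvian tax equals MEC at x*: 9.23 + 0.30×38.7083 = 20.8425.

tax = $20.84 per unit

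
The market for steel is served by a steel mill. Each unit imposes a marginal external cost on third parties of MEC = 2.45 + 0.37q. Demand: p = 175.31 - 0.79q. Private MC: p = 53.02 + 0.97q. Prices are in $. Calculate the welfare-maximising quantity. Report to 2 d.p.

Social marginal cost = private MC + MEC = 55.47 + 1.34q.
Set SMC = demand: 55.47 + 1.34q = 175.31 - 0.79q → q* = 56.2629.

q* = 56.26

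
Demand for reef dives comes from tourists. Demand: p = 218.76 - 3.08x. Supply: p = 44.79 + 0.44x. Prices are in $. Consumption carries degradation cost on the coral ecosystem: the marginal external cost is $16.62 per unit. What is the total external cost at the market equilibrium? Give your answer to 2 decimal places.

Market equilibrium (private): 44.79 + 0.44x = 218.76 - 3.08x → x_m = 49.4233.
Total external cost = MEC × x_m = 16.62 × 49.4233 = 821.4152.

$821.42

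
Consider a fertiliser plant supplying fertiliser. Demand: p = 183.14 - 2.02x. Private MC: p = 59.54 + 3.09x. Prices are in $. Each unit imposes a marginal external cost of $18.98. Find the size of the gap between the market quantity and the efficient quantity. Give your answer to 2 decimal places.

Market equilibrium (private): 59.54 + 3.09x = 183.14 - 2.02x → x_m = 24.1879.
Social marginal cost = private MC + MEC = 78.52 + 3.09x.
Set SMC = demand: 78.52 + 3.09x = 183.14 - 2.02x → x* = 20.4736.
Gap = |24.1879 − 20.4736| = 3.7143.

3.71 units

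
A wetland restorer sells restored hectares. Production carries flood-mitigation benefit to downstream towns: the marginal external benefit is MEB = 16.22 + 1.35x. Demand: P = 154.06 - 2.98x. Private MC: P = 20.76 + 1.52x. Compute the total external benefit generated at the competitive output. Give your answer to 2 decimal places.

Market equilibrium (private): 20.76 + 1.52x = 154.06 - 2.98x → x_m = 29.6222.
Total external benefit = ∫₀^{x_m} (16.22 + 1.35x) dx = 16.22×29.6222 + ½×1.35×29.6222² = 1072.7675.

1072.77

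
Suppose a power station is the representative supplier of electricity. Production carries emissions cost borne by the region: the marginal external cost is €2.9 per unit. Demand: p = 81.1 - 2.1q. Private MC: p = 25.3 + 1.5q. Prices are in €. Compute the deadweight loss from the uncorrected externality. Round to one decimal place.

Market equilibrium (private): 25.3 + 1.5q = 81.1 - 2.1q → q_m = 15.5000.
Social marginal cost = private MC + MEC = 28.2 + 1.5q.
Set SMC = demand: 28.2 + 1.5q = 81.1 - 2.1q → q* = 14.6944.
Height of the DWL triangle at q_m is SMC(q_m) − demand(q_m) = MEC(q_m) = 2.9000.
DWL = ½ × 0.8056 × 2.9000 = 1.1681.

DWL = €1.2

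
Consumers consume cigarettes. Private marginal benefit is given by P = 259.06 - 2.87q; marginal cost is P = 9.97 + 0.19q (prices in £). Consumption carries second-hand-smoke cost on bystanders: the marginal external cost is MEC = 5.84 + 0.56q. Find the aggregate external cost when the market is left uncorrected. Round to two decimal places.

£2330.75

Market equilibrium (private): 9.97 + 0.19q = 259.06 - 2.87q → q_m = 81.4020.
Total external cost = ∫₀^{q_m} (5.84 + 0.56q) dq = 5.84×81.4020 + ½×0.56×81.4020² = 2330.7476.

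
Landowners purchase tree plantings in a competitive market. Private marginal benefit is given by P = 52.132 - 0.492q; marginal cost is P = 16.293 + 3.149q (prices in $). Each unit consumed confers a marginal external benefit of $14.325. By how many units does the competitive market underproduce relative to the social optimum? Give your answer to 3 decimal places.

3.934 units

Market equilibrium (private): 16.293 + 3.149q = 52.132 - 0.492q → q_m = 9.8432.
Social marginal benefit = demand + MEB = 66.457 - 0.492q.
Set SMB = MC: 66.457 - 0.492q = 16.293 + 3.149q → q* = 13.7775.
Gap = |9.8432 − 13.7775| = 3.9343.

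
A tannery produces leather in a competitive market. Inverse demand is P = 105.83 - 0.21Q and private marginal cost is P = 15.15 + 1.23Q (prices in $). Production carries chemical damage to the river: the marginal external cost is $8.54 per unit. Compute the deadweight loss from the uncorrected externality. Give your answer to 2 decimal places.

DWL = $25.32

Market equilibrium (private): 15.15 + 1.23Q = 105.83 - 0.21Q → Q_m = 62.9722.
Social marginal cost = private MC + MEC = 23.69 + 1.23Q.
Set SMC = demand: 23.69 + 1.23Q = 105.83 - 0.21Q → Q* = 57.0417.
The loss is the area between SMC and demand from Q* to Q_m; with linear curves that's a triangle of height MEC(Q_m).
DWL = ½ × 5.9305 × 8.5400 = 25.3232.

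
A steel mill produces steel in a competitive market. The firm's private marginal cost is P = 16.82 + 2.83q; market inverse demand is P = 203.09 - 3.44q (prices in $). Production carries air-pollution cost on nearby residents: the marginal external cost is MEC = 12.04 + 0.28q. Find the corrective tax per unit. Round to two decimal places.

Social marginal cost = private MC + MEC = 28.86 + 3.11q.
Set SMC = demand: 28.86 + 3.11q = 203.09 - 3.44q → q* = 26.6000.
The Pigouvian tax equals MEC at q*: 12.04 + 0.28×26.6000 = 19.4880.

tax = $19.49 per unit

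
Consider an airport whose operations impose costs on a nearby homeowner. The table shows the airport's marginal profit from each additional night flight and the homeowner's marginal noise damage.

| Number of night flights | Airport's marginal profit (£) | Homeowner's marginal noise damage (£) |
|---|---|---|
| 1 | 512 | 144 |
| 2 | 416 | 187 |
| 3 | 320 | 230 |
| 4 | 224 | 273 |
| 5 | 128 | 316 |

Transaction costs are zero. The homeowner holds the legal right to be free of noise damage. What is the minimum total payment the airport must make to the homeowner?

£561

Efficient level: marginal profit ≥ marginal noise damage through level 3, so k* = 3.
With the homeowner holding the right, the airport must at least compensate total damage at k*: 144 + 187 + 230 = 561.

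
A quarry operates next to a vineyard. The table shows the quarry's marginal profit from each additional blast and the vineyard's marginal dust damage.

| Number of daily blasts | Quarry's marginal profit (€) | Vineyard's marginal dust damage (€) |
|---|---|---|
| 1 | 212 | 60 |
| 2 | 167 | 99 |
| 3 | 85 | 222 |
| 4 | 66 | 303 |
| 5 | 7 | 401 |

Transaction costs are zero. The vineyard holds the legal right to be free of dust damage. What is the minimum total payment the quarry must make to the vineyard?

€159

Efficient level: marginal profit ≥ marginal dust damage through level 2, so k* = 2.
With the vineyard holding the right, the quarry must at least compensate total damage at k*: 60 + 99 = 159.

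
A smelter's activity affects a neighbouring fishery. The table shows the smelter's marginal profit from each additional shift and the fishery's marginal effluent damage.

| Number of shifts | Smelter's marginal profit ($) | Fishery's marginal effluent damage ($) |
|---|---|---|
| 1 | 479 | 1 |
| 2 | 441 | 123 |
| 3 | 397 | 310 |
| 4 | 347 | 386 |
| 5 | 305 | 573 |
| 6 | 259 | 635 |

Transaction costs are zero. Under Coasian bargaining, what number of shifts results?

3

Bargaining reaches the level where marginal profit last exceeds marginal effluent damage.
That holds through level 3 (397 ≥ 310) but not at 4 (347 < 386).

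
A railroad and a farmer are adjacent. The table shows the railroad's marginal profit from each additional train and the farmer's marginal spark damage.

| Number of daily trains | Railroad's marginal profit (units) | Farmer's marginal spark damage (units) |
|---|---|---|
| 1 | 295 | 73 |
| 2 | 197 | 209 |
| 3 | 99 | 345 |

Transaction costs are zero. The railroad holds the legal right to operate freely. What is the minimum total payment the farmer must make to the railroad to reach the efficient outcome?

296

Left alone the railroad would choose level 3 (marginal profit stays positive).
Efficient level: k* = 1 (marginal profit ≥ marginal spark damage through 1).
The farmer must at least cover the railroad's forgone profit from cutting 3→1: 197 + 99 = 296.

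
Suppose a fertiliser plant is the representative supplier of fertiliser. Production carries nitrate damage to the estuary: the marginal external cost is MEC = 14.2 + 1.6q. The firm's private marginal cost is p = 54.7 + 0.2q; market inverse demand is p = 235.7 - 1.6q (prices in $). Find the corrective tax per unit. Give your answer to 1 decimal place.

tax = $92.7 per unit

Social marginal cost = private MC + MEC = 68.9 + 1.8q.
Set SMC = demand: 68.9 + 1.8q = 235.7 - 1.6q → q* = 49.0588.
The Pigouvian tax equals MEC at q*: 14.2 + 1.6×49.0588 = 92.6941.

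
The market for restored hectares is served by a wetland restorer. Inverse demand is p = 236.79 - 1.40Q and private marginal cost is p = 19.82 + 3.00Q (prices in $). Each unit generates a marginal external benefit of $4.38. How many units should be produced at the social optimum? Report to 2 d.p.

Q* = 50.31

Social marginal cost = private MC − MEB = 15.44 + 3.00Q.
Set SMC = demand: 15.44 + 3.00Q = 236.79 - 1.40Q → Q* = 50.3068.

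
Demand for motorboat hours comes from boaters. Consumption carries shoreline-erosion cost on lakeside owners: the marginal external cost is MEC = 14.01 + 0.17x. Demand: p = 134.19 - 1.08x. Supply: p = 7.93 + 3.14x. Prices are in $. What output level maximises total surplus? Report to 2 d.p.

Social marginal benefit = demand − MEC = 120.18 - 1.25x.
Set SMB = MC: 120.18 - 1.25x = 7.93 + 3.14x → x* = 25.5695.

x* = 25.57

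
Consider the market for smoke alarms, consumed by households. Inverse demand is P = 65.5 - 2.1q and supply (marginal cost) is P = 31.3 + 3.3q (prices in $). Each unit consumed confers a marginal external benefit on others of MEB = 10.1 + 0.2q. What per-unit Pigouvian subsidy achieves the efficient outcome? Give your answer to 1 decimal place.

subsidy = $11.8 per unit

Social marginal benefit = demand + MEB = 75.6 - 1.9q.
Set SMB = MC: 75.6 - 1.9q = 31.3 + 3.3q → q* = 8.5192.
The Pigouvian subsidy equals MEB at q*: 10.1 + 0.2×8.5192 = 11.8038.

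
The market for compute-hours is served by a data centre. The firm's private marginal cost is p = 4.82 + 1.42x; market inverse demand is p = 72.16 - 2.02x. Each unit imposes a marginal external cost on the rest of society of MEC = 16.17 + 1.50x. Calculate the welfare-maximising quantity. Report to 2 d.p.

x* = 10.36

Social marginal cost = private MC + MEC = 20.99 + 2.92x.
Set SMC = demand: 20.99 + 2.92x = 72.16 - 2.02x → x* = 10.3583.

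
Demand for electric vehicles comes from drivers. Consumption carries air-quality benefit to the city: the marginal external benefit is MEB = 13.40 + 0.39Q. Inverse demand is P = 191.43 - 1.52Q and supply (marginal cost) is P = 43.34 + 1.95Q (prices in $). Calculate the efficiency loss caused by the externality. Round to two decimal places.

Market equilibrium (private): 43.34 + 1.95Q = 191.43 - 1.52Q → Q_m = 42.6772.
Social marginal benefit = demand + MEB = 204.83 - 1.13Q.
Set SMB = MC: 204.83 - 1.13Q = 43.34 + 1.95Q → Q* = 52.4318.
Height of the DWL triangle at Q_m is SMB(Q_m) − MC(Q_m) = MEB(Q_m) = 30.0441.
DWL = ½ × 9.7546 × 30.0441 = 146.5341.

DWL = $146.53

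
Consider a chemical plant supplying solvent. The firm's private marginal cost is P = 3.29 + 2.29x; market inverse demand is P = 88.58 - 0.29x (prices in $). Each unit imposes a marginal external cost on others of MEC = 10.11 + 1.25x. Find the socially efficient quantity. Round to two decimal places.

x* = 19.63

Social marginal cost = private MC + MEC = 13.40 + 3.54x.
Set SMC = demand: 13.40 + 3.54x = 88.58 - 0.29x → x* = 19.6292.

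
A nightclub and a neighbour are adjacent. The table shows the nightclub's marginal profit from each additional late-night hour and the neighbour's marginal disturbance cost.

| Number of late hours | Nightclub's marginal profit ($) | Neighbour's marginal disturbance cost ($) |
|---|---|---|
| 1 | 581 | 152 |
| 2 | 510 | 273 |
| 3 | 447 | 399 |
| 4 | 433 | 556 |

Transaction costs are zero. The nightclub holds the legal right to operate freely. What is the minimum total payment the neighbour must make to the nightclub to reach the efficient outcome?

$433

Left alone the nightclub would choose level 4 (marginal profit stays positive).
Efficient level: k* = 3 (marginal profit ≥ marginal disturbance cost through 3).
The neighbour must at least cover the nightclub's forgone profit from cutting 4→3: 433 = 433.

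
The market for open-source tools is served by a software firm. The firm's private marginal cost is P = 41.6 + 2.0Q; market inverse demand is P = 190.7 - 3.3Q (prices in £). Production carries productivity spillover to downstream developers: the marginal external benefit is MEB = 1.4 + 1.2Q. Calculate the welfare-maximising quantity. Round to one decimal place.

Q* = 36.7

Social marginal cost = private MC − MEB = 40.2 + 0.8Q.
Set SMC = demand: 40.2 + 0.8Q = 190.7 - 3.3Q → Q* = 36.7073.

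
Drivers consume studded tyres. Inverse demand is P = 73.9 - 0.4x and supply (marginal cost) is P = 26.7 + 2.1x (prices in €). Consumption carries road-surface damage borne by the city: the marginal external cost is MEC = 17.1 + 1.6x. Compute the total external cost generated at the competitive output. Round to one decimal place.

Market equilibrium (private): 26.7 + 2.1x = 73.9 - 0.4x → x_m = 18.8800.
Total external cost = ∫₀^{x_m} (17.1 + 1.6x) dx = 17.1×18.8800 + ½×1.6×18.8800² = 608.0115.

€608.0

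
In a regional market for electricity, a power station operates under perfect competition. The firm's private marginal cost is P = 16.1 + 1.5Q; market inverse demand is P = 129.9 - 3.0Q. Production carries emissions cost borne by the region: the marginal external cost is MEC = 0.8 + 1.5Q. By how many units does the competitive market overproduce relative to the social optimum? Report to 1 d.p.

Market equilibrium (private): 16.1 + 1.5Q = 129.9 - 3.0Q → Q_m = 25.2889.
Social marginal cost = private MC + MEC = 16.9 + 3.0Q.
Set SMC = demand: 16.9 + 3.0Q = 129.9 - 3.0Q → Q* = 18.8333.
Gap = |25.2889 − 18.8333| = 6.4556.

6.5 units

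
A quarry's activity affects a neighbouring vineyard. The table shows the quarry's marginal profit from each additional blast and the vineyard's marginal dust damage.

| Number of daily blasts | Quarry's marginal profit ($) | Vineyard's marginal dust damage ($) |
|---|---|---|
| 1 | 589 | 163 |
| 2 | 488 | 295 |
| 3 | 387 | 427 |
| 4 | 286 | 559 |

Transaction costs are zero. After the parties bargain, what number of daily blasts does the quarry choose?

2

Bargaining reaches the level where marginal profit last exceeds marginal dust damage.
That holds through level 2 (488 ≥ 295) but not at 3 (387 < 427).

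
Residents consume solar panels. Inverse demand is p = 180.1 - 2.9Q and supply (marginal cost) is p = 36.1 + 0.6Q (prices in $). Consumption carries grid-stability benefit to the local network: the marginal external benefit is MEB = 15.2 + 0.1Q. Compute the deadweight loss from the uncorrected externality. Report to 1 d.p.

Market equilibrium (private): 36.1 + 0.6Q = 180.1 - 2.9Q → Q_m = 41.1429.
Social marginal benefit = demand + MEB = 195.3 - 2.8Q.
Set SMB = MC: 195.3 - 2.8Q = 36.1 + 0.6Q → Q* = 46.8235.
Height of the DWL triangle at Q_m is SMB(Q_m) − MC(Q_m) = MEB(Q_m) = 19.3143.
DWL = ½ × 5.6806 × 19.3143 = 54.8584.

DWL = $54.9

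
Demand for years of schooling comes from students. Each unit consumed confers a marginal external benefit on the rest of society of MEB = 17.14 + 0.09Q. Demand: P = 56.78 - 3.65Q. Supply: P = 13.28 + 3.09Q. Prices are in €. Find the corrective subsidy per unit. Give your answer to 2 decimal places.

Social marginal benefit = demand + MEB = 73.92 - 3.56Q.
Set SMB = MC: 73.92 - 3.56Q = 13.28 + 3.09Q → Q* = 9.1188.
The Pigouvian subsidy equals MEB at Q*: 17.14 + 0.09×9.1188 = 17.9607.

subsidy = €17.96 per unit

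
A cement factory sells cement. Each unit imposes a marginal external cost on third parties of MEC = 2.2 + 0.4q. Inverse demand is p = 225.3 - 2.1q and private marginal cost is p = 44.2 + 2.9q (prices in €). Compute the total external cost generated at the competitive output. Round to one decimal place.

Market equilibrium (private): 44.2 + 2.9q = 225.3 - 2.1q → q_m = 36.2200.
Total external cost = ∫₀^{q_m} (2.2 + 0.4q) dq = 2.2×36.2200 + ½×0.4×36.2200² = 342.0617.

€342.1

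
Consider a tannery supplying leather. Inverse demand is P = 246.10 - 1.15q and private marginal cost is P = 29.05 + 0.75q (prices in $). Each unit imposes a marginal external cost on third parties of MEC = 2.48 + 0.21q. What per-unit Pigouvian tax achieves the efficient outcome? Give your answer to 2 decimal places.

Social marginal cost = private MC + MEC = 31.53 + 0.96q.
Set SMC = demand: 31.53 + 0.96q = 246.10 - 1.15q → q* = 101.6919.
The Pigouvian tax equals MEC at q*: 2.48 + 0.21×101.6919 = 23.8353.

tax = $23.84 per unit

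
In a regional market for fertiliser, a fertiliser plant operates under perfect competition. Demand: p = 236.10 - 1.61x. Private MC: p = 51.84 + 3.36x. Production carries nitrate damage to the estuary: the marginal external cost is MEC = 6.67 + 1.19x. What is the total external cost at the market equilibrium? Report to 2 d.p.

1065.12

Market equilibrium (private): 51.84 + 3.36x = 236.10 - 1.61x → x_m = 37.0744.
Total external cost = ∫₀^{x_m} (6.67 + 1.19x) dx = 6.67×37.0744 + ½×1.19×37.0744² = 1065.1204.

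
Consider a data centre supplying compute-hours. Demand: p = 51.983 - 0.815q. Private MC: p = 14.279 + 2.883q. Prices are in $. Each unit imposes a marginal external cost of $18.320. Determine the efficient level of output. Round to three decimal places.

q* = 5.242

Social marginal cost = private MC + MEC = 32.599 + 2.883q.
Set SMC = demand: 32.599 + 2.883q = 51.983 - 0.815q → q* = 5.2418.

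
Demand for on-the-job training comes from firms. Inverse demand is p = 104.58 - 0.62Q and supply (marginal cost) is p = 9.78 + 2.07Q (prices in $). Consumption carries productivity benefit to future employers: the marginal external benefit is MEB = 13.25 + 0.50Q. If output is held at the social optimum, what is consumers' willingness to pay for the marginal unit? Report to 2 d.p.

Social marginal benefit = demand + MEB = 117.83 - 0.12Q.
Set SMB = MC: 117.83 - 0.12Q = 9.78 + 2.07Q → Q* = 49.3379.
Consumer price on the demand curve at Q*: 104.58 − 0.62×49.3379 = 73.9905.

P = $73.99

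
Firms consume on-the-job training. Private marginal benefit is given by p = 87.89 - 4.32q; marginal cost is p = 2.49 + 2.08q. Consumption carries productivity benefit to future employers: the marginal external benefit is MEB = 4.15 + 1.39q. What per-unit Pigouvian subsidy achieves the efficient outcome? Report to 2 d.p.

subsidy = 29.00 per unit

Social marginal benefit = demand + MEB = 92.04 - 2.93q.
Set SMB = MC: 92.04 - 2.93q = 2.49 + 2.08q → q* = 17.8743.
The Pigouvian subsidy equals MEB at q*: 4.15 + 1.39×17.8743 = 28.9953.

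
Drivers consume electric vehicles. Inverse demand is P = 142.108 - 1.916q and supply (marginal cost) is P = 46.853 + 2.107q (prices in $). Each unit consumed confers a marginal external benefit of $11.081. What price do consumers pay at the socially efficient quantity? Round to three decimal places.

Social marginal benefit = demand + MEB = 153.189 - 1.916q.
Set SMB = MC: 153.189 - 1.916q = 46.853 + 2.107q → q* = 26.4320.
Consumer price on the demand curve at q*: 142.108 − 1.916×26.4320 = 91.4643.

P = $91.464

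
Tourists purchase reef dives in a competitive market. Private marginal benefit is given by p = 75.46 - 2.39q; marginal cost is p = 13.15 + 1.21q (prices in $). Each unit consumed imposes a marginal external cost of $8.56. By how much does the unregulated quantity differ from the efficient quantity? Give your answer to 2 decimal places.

2.38 units

Market equilibrium (private): 13.15 + 1.21q = 75.46 - 2.39q → q_m = 17.3083.
Social marginal benefit = demand − MEC = 66.90 - 2.39q.
Set SMB = MC: 66.90 - 2.39q = 13.15 + 1.21q → q* = 14.9306.
Gap = |17.3083 − 14.9306| = 2.3777.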